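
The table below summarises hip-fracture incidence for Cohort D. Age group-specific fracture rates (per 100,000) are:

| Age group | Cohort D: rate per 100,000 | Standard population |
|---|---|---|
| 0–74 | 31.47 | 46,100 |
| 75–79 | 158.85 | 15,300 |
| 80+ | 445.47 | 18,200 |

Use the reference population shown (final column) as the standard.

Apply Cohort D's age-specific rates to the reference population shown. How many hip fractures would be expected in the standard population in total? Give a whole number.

Expected hip fractures = Σ (standard pop × age-specific rate ÷ 100,000)
= 46,100×31.47/100,000 + 15,300×158.85/100,000 + 18,200×445.47/100,000
= 14.51 + 24.30 + 81.08 = 119.89.

120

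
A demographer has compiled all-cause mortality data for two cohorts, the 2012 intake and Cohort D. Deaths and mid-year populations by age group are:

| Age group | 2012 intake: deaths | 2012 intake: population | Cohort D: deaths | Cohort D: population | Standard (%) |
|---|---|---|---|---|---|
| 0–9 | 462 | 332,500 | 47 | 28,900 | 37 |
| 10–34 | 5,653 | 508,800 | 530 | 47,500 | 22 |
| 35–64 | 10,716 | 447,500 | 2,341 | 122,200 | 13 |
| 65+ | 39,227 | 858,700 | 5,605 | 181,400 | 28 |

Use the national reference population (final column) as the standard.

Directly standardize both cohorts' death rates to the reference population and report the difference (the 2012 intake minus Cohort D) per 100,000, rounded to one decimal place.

466.4

Age-specific rates per 100,000 for the 2012 intake: 138.95, 1111.05, 2394.64, 4568.18.
For Cohort D: 162.63, 1115.79, 1915.71, 3089.86.
Standard weights: 0.37, 0.22, 0.13, 0.28.
The 2012 intake: 0.3700×138.95 + 0.2200×1111.05 + 0.1300×2394.64 + 0.2800×4568.18 = 1886.2350 per 100,000.
Cohort D: 0.3700×162.63 + 0.2200×1115.79 + 0.1300×1915.71 + 0.2800×3089.86 = 1419.8491 per 100,000.
Difference = 1886.2350 − 1419.8491 = 466.3859.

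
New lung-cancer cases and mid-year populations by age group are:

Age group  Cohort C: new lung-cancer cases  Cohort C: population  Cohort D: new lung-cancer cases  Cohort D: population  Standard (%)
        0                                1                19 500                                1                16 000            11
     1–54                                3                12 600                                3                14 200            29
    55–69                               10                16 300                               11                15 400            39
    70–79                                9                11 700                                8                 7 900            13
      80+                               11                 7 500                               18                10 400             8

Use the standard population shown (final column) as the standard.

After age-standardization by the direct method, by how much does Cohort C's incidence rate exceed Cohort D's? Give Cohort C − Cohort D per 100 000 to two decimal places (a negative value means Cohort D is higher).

-8.55

Age-specific rates per 100 000 for Cohort C: 5.13, 23.81, 61.35, 76.92, 146.67.
For Cohort D: 6.25, 21.13, 71.43, 101.27, 173.08.
Standard weights: 0.11, 0.29, 0.39, 0.13, 0.08.
Cohort C: 0.1100×5.13 + 0.2900×23.81 + 0.3900×61.35 + 0.1300×76.92 + 0.0800×146.67 = 53.1286 per 100 000.
Cohort D: 0.1100×6.25 + 0.2900×21.13 + 0.3900×71.43 + 0.1300×101.27 + 0.0800×173.08 = 61.6821 per 100 000.
Difference = 53.1286 − 61.6821 = -8.5535.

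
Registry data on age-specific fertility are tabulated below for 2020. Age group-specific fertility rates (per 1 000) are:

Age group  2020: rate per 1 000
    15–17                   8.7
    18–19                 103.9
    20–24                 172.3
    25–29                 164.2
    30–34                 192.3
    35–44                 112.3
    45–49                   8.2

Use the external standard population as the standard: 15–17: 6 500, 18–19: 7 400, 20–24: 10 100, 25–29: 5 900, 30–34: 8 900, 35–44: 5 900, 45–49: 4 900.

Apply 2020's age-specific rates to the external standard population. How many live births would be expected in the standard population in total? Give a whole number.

Expected live births = Σ (standard pop × age-specific rate ÷ 1 000)
= 6 500×8.7/1 000 + 7 400×103.9/1 000 + 10 100×172.3/1 000 + 5 900×164.2/1 000 + 8 900×192.3/1 000 + 5 900×112.3/1 000 + 4 900×8.2/1 000
= 56.55 + 768.86 + 1740.23 + 968.78 + 1711.47 + 662.57 + 40.18 = 5948.64.

5949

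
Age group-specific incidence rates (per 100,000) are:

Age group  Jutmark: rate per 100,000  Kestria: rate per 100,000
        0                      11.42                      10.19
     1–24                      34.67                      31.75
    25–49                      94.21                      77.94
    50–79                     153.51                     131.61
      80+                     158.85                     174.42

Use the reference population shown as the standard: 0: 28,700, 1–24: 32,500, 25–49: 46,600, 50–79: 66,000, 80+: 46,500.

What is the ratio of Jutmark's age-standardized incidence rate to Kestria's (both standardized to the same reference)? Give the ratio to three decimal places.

1.074

Standard total = 220,300; weights = 0.1303, 0.1475, 0.2115, 0.2996, 0.2111.
Jutmark: 0.1303×11.42 + 0.1475×34.67 + 0.2115×94.21 + 0.2996×153.51 + 0.2111×158.85 = 106.0504 per 100,000.
Kestria: 0.1303×10.19 + 0.1475×31.75 + 0.2115×77.94 + 0.2996×131.61 + 0.2111×174.42 = 98.7432 per 100,000.
Ratio = 106.0504 ÷ 98.7432 = 1.07400.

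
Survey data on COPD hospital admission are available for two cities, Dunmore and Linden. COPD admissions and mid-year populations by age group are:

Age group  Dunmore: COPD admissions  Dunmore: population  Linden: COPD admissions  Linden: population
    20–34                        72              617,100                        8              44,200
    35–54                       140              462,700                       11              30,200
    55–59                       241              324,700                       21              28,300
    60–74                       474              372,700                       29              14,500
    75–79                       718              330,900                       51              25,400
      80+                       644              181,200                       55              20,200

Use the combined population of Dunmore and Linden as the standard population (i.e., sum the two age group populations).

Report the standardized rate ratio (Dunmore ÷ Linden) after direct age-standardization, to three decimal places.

Age-specific rates per 10,000 for Dunmore: 1.17, 3.03, 7.42, 12.72, 21.70, 35.54.
For Linden: 1.81, 3.64, 7.42, 20.00, 20.08, 27.23.
Combined standard total = 2,452,100; weights = 0.2697, 0.2010, 0.1440, 0.1579, 0.1453, 0.0821.
Dunmore: 0.2697×1.17 + 0.2010×3.03 + 0.1440×7.42 + 0.1579×12.72 + 0.1453×21.70 + 0.0821×35.54 = 10.0716 per 10,000.
Linden: 0.2697×1.81 + 0.2010×3.64 + 0.1440×7.42 + 0.1579×20.00 + 0.1453×20.08 + 0.0821×27.23 = 10.6005 per 10,000.
Ratio = 10.0716 ÷ 10.6005 = 0.95011.

0.950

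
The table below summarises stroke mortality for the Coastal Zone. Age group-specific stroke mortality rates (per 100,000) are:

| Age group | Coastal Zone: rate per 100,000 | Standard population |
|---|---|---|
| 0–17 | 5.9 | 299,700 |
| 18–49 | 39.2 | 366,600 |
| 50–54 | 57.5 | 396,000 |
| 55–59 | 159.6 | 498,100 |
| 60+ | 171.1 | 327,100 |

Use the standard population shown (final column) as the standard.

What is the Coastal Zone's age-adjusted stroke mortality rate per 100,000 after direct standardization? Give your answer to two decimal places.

92.38

Standard total = 1,887,500; weights = 0.1588, 0.1942, 0.2098, 0.2639, 0.1733.
Standardized rate: 0.1588×5.9 + 0.1942×39.2 + 0.2098×57.5 + 0.2639×159.6 + 0.1733×171.1 = 92.3828 per 100,000.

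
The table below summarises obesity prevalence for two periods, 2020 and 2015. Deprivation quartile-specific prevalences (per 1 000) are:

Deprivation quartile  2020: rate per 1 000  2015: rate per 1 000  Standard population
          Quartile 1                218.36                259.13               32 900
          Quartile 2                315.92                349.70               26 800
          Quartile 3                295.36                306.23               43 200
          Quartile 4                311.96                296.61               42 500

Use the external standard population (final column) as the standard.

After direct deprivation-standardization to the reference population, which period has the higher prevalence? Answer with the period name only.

Standard total = 145 400; weights = 0.2263, 0.1843, 0.2971, 0.2923.
2020: 0.2263×218.36 + 0.1843×315.92 + 0.2971×295.36 + 0.2923×311.96 = 286.5788 per 1 000.
2015: 0.2263×259.13 + 0.1843×349.70 + 0.2971×306.23 + 0.2923×296.61 = 300.7730 per 1 000.

2015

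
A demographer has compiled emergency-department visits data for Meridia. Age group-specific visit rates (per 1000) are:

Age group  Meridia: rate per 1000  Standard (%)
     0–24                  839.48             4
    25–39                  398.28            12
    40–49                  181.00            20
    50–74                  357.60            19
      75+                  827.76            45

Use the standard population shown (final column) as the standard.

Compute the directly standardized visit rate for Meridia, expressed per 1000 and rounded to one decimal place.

Standard weights: 0.04, 0.12, 0.20, 0.19, 0.45.
Standardized rate: 0.0400×839.48 + 0.1200×398.28 + 0.2000×181.00 + 0.1900×357.60 + 0.4500×827.76 = 558.0088 per 1000.

558.0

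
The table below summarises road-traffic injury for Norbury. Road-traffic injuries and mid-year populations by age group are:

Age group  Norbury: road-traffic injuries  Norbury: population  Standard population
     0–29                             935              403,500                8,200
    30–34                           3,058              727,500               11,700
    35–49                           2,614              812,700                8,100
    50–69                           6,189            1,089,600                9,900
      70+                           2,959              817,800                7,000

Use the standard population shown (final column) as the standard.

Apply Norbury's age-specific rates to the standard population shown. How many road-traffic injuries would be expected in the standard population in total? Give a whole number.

176

Age-specific rates per 100,000 for Norbury: 231.72, 420.34, 321.64, 568.01, 361.82.
Expected road-traffic injuries = Σ (standard pop × age-specific rate ÷ 100,000)
= 8,200×231.72/100,000 + 11,700×420.34/100,000 + 8,100×321.64/100,000 + 9,900×568.01/100,000 + 7,000×361.82/100,000
= 19.00 + 49.18 + 26.05 + 56.23 + 25.33 = 175.79.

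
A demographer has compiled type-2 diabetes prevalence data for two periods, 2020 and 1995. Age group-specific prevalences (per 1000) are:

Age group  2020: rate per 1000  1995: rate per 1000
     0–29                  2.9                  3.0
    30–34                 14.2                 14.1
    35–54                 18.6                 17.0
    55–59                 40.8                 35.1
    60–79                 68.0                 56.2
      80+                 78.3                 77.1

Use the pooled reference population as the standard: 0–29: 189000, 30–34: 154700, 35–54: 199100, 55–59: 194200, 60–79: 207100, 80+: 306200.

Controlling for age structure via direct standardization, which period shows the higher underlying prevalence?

Standard total = 1250300; weights = 0.1512, 0.1237, 0.1592, 0.1553, 0.1656, 0.2449.
2020: 0.1512×2.9 + 0.1237×14.2 + 0.1592×18.6 + 0.1553×40.8 + 0.1656×68.0 + 0.2449×78.3 = 41.9337 per 1000.
1995: 0.1512×3.0 + 0.1237×14.1 + 0.1592×17.0 + 0.1553×35.1 + 0.1656×56.2 + 0.2449×77.1 = 38.5479 per 1000.

2020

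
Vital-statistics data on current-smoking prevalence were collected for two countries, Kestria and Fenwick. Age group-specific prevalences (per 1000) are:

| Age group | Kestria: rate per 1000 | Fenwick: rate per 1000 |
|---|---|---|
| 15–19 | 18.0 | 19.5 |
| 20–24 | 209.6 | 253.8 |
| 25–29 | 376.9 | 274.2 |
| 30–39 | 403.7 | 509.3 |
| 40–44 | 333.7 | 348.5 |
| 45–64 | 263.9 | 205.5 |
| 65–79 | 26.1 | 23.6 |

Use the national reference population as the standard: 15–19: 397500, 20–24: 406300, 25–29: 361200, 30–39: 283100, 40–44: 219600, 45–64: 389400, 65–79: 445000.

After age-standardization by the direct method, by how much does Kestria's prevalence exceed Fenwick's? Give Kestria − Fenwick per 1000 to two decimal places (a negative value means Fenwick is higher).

Standard total = 2502100; weights = 0.1589, 0.1624, 0.1444, 0.1131, 0.0878, 0.1556, 0.1779.
Kestria: 0.1589×18.0 + 0.1624×209.6 + 0.1444×376.9 + 0.1131×403.7 + 0.0878×333.7 + 0.1556×263.9 + 0.1779×26.1 = 211.9807 per 1000.
Fenwick: 0.1589×19.5 + 0.1624×253.8 + 0.1444×274.2 + 0.1131×509.3 + 0.0878×348.5 + 0.1556×205.5 + 0.1779×23.6 = 208.2844 per 1000.
Difference = 211.9807 − 208.2844 = 3.6963.

3.70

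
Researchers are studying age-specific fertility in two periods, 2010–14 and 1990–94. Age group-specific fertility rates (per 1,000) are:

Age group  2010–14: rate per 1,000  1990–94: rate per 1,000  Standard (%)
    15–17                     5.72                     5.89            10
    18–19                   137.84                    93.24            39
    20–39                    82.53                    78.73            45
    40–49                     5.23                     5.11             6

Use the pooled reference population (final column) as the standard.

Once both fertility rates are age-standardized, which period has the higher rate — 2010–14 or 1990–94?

2010–14

Standard weights: 0.10, 0.39, 0.45, 0.06.
2010–14: 0.1000×5.72 + 0.3900×137.84 + 0.4500×82.53 + 0.0600×5.23 = 91.7819 per 1,000.
1990–94: 0.1000×5.89 + 0.3900×93.24 + 0.4500×78.73 + 0.0600×5.11 = 72.6877 per 1,000.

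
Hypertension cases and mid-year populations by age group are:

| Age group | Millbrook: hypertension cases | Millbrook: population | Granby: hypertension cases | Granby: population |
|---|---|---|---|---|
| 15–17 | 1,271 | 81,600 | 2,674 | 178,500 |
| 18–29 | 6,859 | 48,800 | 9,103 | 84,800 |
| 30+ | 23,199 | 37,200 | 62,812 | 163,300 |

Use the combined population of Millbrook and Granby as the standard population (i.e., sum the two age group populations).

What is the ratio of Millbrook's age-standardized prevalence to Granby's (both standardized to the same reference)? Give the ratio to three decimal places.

Age-specific rates per 1,000 for Millbrook: 15.576, 140.553, 623.629.
For Granby: 14.980, 107.347, 384.642.
Combined standard total = 594,200; weights = 0.4377, 0.2248, 0.3374.
Millbrook: 0.4377×15.576 + 0.2248×140.553 + 0.3374×623.629 = 248.8503 per 1,000.
Granby: 0.4377×14.980 + 0.2248×107.347 + 0.3374×384.642 = 160.4823 per 1,000.
Ratio = 248.8503 ÷ 160.4823 = 1.55064.

1.551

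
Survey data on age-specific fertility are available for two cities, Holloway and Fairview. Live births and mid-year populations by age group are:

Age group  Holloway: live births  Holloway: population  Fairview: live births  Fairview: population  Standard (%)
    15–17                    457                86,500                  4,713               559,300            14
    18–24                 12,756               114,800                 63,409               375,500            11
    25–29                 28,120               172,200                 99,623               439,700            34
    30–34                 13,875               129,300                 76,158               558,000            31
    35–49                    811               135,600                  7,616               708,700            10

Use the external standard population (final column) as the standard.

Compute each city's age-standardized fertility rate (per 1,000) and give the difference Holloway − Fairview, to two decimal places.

-37.83

Age-specific rates per 1,000 for Holloway: 5.283, 111.115, 163.298, 107.309, 5.981.
For Fairview: 8.427, 168.866, 226.570, 136.484, 10.746.
Standard weights: 0.14, 0.11, 0.34, 0.31, 0.10.
Holloway: 0.1400×5.283 + 0.1100×111.115 + 0.3400×163.298 + 0.3100×107.309 + 0.1000×5.981 = 102.3475 per 1,000.
Fairview: 0.1400×8.427 + 0.1100×168.866 + 0.3400×226.570 + 0.3100×136.484 + 0.1000×10.746 = 140.1735 per 1,000.
Difference = 102.3475 − 140.1735 = -37.8260.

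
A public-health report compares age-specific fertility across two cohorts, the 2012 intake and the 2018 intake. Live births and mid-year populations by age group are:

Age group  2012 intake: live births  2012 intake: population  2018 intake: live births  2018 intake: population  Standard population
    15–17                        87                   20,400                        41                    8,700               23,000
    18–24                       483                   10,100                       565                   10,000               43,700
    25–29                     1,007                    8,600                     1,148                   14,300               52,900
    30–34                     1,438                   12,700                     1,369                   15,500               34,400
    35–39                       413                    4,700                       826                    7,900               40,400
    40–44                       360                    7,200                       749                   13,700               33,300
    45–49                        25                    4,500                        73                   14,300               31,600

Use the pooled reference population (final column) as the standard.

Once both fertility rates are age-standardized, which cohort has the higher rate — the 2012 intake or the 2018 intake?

2012 intake

Age-specific rates per 1,000 for the 2012 intake: 4.265, 47.822, 117.093, 113.228, 87.872, 50.000, 5.556.
For the 2018 intake: 4.713, 56.500, 80.280, 88.323, 104.557, 54.672, 5.105.
Standard total = 259,300; weights = 0.0887, 0.1685, 0.2040, 0.1327, 0.1558, 0.1284, 0.1219.
The 2012 intake: 0.0887×4.265 + 0.1685×47.822 + 0.2040×117.093 + 0.1327×113.228 + 0.1558×87.872 + 0.1284×50.000 + 0.1219×5.556 = 68.1364 per 1,000.
The 2018 intake: 0.0887×4.713 + 0.1685×56.500 + 0.2040×80.280 + 0.1327×88.323 + 0.1558×104.557 + 0.1284×54.672 + 0.1219×5.105 = 61.9688 per 1,000.
The crude rates (55.91 vs 56.53) would put the 2018 intake higher, but that reflects its age composition; once standardized to a common age structure, the 2012 intake has the higher underlying rate.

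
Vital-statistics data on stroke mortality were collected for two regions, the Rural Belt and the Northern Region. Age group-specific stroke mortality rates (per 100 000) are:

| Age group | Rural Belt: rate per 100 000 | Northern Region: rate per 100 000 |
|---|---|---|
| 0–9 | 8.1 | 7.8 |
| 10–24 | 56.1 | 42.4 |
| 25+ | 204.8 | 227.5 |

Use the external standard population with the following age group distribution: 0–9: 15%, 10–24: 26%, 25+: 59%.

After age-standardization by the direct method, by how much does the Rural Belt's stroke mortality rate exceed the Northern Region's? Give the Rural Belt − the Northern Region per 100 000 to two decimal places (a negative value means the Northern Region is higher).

Standard weights: 0.15, 0.26, 0.59.
The Rural Belt: 0.1500×8.1 + 0.2600×56.1 + 0.5900×204.8 = 136.6330 per 100 000.
The Northern Region: 0.1500×7.8 + 0.2600×42.4 + 0.5900×227.5 = 146.4190 per 100 000.
Difference = 136.6330 − 146.4190 = -9.7860.

-9.79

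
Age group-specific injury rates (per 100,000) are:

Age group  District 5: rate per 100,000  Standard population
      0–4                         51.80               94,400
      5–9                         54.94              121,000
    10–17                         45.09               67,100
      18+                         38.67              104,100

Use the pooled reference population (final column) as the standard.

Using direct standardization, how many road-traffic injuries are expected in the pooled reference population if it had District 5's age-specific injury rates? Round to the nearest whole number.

Expected road-traffic injuries = Σ (standard pop × age-specific rate ÷ 100,000)
= 94,400×51.80/100,000 + 121,000×54.94/100,000 + 67,100×45.09/100,000 + 104,100×38.67/100,000
= 48.90 + 66.48 + 30.26 + 40.26 = 185.89.

186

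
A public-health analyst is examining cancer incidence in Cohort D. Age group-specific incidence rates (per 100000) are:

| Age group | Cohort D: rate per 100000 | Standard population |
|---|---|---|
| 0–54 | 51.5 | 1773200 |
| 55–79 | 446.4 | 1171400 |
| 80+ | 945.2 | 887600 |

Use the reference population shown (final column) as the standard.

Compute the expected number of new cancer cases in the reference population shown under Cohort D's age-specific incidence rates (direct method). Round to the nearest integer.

14532

Expected new cancer cases = Σ (standard pop × age-specific rate ÷ 100000)
= 1773200×51.5/100000 + 1171400×446.4/100000 + 887600×945.2/100000
= 913.20 + 5229.13 + 8389.60 = 14531.92.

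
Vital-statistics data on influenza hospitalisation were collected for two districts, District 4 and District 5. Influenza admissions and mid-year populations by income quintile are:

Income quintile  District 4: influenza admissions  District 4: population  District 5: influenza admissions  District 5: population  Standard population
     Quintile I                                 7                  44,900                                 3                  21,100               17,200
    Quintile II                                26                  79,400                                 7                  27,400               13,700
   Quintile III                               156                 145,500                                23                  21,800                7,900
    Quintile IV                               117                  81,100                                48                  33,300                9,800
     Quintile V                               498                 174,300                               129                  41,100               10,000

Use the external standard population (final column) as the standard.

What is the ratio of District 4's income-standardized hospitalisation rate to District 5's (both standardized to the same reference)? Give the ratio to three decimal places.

0.976

Income-specific rates per 100,000 for District 4: 15.59, 32.75, 107.22, 144.27, 285.71.
For District 5: 14.22, 25.55, 105.50, 144.14, 313.87.
Standard total = 58,600; weights = 0.2935, 0.2338, 0.1348, 0.1672, 0.1706.
District 4: 0.2935×15.59 + 0.2338×32.75 + 0.1348×107.22 + 0.1672×144.27 + 0.1706×285.71 = 99.5688 per 100,000.
District 5: 0.2935×14.22 + 0.2338×25.55 + 0.1348×105.50 + 0.1672×144.14 + 0.1706×313.87 = 102.0364 per 100,000.
Ratio = 99.5688 ÷ 102.0364 = 0.97582.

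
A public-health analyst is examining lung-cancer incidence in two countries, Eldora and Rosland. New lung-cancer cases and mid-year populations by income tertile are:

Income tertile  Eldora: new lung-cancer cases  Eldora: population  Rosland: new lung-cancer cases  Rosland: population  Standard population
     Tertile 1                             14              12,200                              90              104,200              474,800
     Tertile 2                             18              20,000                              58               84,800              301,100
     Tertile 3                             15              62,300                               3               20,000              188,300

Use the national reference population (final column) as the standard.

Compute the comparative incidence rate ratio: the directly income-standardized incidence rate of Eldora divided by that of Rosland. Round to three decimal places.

Income-specific rates per 100,000 for Eldora: 114.75, 90.00, 24.08.
For Rosland: 86.37, 68.40, 15.00.
Standard total = 964,200; weights = 0.4924, 0.3123, 0.1953.
Eldora: 0.4924×114.75 + 0.3123×90.00 + 0.1953×24.08 = 89.3154 per 100,000.
Rosland: 0.4924×86.37 + 0.3123×68.40 + 0.1953×15.00 = 66.8204 per 100,000.
Ratio = 89.3154 ÷ 66.8204 = 1.33665.

1.337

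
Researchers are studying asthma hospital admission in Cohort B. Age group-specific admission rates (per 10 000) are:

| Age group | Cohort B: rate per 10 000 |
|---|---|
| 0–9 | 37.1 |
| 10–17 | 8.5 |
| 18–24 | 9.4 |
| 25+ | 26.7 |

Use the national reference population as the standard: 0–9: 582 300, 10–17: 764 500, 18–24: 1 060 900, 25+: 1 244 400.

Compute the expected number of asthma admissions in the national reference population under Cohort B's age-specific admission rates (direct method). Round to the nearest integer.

7130

Expected asthma admissions = Σ (standard pop × age-specific rate ÷ 10 000)
= 582 300×37.1/10 000 + 764 500×8.5/10 000 + 1 060 900×9.4/10 000 + 1 244 400×26.7/10 000
= 2160.33 + 649.83 + 997.25 + 3322.55 = 7129.95.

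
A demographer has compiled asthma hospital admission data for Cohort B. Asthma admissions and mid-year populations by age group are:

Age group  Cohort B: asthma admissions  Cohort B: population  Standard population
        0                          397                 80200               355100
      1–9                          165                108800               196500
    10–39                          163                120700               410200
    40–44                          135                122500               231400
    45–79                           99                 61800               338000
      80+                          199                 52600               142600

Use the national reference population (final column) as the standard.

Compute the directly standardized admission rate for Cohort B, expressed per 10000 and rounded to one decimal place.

Age-specific rates per 10000 for Cohort B: 49.50, 15.17, 13.50, 11.02, 16.02, 37.83.
Standard total = 1673800; weights = 0.2122, 0.1174, 0.2451, 0.1382, 0.2019, 0.0852.
Standardized rate: 0.2122×49.50 + 0.1174×15.17 + 0.2451×13.50 + 0.1382×11.02 + 0.2019×16.02 + 0.0852×37.83 = 23.5734 per 10000.

23.6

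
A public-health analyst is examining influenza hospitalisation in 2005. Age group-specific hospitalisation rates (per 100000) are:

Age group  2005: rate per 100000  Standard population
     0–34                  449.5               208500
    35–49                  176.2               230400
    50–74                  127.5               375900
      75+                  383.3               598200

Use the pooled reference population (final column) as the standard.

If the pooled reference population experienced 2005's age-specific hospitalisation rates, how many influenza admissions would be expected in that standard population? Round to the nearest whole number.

Expected influenza admissions = Σ (standard pop × age-specific rate ÷ 100000)
= 208500×449.5/100000 + 230400×176.2/100000 + 375900×127.5/100000 + 598200×383.3/100000
= 937.21 + 405.96 + 479.27 + 2292.90 = 4115.35.

4115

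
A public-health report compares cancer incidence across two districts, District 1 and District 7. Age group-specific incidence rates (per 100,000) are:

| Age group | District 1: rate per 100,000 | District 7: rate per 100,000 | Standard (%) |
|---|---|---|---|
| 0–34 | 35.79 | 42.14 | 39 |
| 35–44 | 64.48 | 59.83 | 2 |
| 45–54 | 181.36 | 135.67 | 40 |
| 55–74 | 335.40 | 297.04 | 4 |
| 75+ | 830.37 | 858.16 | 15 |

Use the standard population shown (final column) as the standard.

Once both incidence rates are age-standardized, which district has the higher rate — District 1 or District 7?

Standard weights: 0.39, 0.02, 0.40, 0.04, 0.15.
District 1: 0.3900×35.79 + 0.0200×64.48 + 0.4000×181.36 + 0.0400×335.40 + 0.1500×830.37 = 225.7632 per 100,000.
District 7: 0.3900×42.14 + 0.0200×59.83 + 0.4000×135.67 + 0.0400×297.04 + 0.1500×858.16 = 212.5048 per 100,000.

District 1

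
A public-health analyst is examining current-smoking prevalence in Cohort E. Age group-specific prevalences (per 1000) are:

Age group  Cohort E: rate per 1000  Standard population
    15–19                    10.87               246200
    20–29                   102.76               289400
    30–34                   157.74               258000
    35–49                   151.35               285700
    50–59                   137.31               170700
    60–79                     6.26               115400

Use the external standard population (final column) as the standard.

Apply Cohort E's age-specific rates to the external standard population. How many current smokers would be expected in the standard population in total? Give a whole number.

140514

Expected current smokers = Σ (standard pop × age-specific rate ÷ 1000)
= 246200×10.87/1000 + 289400×102.76/1000 + 258000×157.74/1000 + 285700×151.35/1000 + 170700×137.31/1000 + 115400×6.26/1000
= 2676.19 + 29738.74 + 40696.92 + 43240.69 + 23438.82 + 722.40 = 140513.77.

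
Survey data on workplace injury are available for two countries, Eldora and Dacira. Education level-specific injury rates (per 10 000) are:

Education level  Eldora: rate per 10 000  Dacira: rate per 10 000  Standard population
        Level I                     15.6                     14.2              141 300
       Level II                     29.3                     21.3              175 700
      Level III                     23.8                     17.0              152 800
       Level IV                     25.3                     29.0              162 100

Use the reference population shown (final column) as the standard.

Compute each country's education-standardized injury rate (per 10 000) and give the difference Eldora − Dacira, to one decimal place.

Standard total = 631 900; weights = 0.2236, 0.2781, 0.2418, 0.2565.
Eldora: 0.2236×15.6 + 0.2781×29.3 + 0.2418×23.8 + 0.2565×25.3 = 23.8805 per 10 000.
Dacira: 0.2236×14.2 + 0.2781×21.3 + 0.2418×17.0 + 0.2565×29.0 = 20.6478 per 10 000.
Difference = 23.8805 − 20.6478 = 3.2326.

3.2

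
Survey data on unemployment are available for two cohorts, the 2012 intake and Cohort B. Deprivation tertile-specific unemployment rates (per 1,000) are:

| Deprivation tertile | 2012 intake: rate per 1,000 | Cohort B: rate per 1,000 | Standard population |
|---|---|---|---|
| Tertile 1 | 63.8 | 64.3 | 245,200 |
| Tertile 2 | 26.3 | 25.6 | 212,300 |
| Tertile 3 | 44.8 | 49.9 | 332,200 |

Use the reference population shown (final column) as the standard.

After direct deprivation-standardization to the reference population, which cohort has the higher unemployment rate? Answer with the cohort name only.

Cohort B

Standard total = 789,700; weights = 0.3105, 0.2688, 0.4207.
The 2012 intake: 0.3105×63.8 + 0.2688×26.3 + 0.4207×44.8 = 45.7260 per 1,000.
Cohort B: 0.3105×64.3 + 0.2688×25.6 + 0.4207×49.9 = 47.8384 per 1,000.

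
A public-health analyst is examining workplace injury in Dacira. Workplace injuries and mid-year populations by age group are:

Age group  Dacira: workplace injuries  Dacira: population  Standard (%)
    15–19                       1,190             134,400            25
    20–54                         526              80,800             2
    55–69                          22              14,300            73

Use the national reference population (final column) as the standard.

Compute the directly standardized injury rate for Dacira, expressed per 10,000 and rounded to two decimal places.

Age-specific rates per 10,000 for Dacira: 88.54, 65.10, 15.38.
Standard weights: 0.25, 0.02, 0.73.
Standardized rate: 0.2500×88.54 + 0.0200×65.10 + 0.7300×15.38 = 34.6682 per 10,000.

34.67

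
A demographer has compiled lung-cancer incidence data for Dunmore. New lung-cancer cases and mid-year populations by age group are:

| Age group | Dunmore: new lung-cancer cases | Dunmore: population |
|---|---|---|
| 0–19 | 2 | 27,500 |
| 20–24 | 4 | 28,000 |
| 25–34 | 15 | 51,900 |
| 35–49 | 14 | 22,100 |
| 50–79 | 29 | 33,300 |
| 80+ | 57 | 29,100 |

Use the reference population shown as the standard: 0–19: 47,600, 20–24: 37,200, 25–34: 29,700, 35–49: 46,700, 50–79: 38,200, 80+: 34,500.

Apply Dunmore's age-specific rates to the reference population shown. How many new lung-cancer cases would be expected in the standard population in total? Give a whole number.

148

Age-specific rates per 100,000 for Dunmore: 7.27, 14.29, 28.90, 63.35, 87.09, 195.88.
Expected new lung-cancer cases = Σ (standard pop × age-specific rate ÷ 100,000)
= 47,600×7.27/100,000 + 37,200×14.29/100,000 + 29,700×28.90/100,000 + 46,700×63.35/100,000 + 38,200×87.09/100,000 + 34,500×195.88/100,000
= 3.46 + 5.31 + 8.58 + 29.58 + 33.27 + 67.58 = 147.79.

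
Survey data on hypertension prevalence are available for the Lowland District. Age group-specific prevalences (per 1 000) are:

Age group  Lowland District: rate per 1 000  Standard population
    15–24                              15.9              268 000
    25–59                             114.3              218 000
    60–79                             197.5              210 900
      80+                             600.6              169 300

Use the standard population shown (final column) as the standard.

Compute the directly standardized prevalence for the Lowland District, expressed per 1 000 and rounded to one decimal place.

Standard total = 866 200; weights = 0.3094, 0.2517, 0.2435, 0.1955.
Standardized rate: 0.3094×15.9 + 0.2517×114.3 + 0.2435×197.5 + 0.1955×600.6 = 199.1606 per 1 000.

199.2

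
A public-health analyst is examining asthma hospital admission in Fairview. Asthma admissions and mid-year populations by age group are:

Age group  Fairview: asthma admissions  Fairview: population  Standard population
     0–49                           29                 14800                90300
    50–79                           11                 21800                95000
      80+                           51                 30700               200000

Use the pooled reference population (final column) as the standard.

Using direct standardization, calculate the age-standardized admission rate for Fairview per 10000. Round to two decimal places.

Age-specific rates per 10000 for Fairview: 19.59, 5.05, 16.61.
Standard total = 385300; weights = 0.2344, 0.2466, 0.5191.
Standardized rate: 0.2344×19.59 + 0.2466×5.05 + 0.5191×16.61 = 14.4594 per 10000.

14.46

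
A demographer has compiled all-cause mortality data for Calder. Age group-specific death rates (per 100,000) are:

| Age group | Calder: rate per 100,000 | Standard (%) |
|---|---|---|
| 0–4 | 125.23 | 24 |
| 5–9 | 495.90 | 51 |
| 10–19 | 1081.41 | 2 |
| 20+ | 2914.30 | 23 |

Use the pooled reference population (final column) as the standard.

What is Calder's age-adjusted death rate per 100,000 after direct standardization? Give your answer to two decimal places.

974.88

Standard weights: 0.24, 0.51, 0.02, 0.23.
Standardized rate: 0.2400×125.23 + 0.5100×495.90 + 0.0200×1081.41 + 0.2300×2914.30 = 974.8814 per 100,000.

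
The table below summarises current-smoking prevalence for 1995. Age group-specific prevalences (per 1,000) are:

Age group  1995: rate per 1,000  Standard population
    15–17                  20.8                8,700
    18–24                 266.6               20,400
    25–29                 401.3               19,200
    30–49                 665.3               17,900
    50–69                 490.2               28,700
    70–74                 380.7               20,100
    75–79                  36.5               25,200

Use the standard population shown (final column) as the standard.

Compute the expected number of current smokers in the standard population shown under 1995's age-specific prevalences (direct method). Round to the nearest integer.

Expected current smokers = Σ (standard pop × age-specific rate ÷ 1,000)
= 8,700×20.8/1,000 + 20,400×266.6/1,000 + 19,200×401.3/1,000 + 17,900×665.3/1,000 + 28,700×490.2/1,000 + 20,100×380.7/1,000 + 25,200×36.5/1,000
= 180.96 + 5438.64 + 7704.96 + 11908.87 + 14068.74 + 7652.07 + 919.80 = 47874.04.

47874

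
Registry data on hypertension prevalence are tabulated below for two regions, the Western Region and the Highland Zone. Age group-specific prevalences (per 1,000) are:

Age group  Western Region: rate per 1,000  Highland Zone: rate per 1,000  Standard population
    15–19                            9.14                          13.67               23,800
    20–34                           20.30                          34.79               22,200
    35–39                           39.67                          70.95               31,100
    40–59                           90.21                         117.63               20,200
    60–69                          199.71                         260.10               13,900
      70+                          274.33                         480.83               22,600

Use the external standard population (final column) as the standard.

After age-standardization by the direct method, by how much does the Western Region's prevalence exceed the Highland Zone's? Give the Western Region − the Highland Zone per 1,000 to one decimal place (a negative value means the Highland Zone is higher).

-55.8

Standard total = 133,800; weights = 0.1779, 0.1659, 0.2324, 0.1510, 0.1039, 0.1689.
The Western Region: 0.1779×9.14 + 0.1659×20.30 + 0.2324×39.67 + 0.1510×90.21 + 0.1039×199.71 + 0.1689×274.33 = 94.9178 per 1,000.
The Highland Zone: 0.1779×13.67 + 0.1659×34.79 + 0.2324×70.95 + 0.1510×117.63 + 0.1039×260.10 + 0.1689×480.83 = 150.6914 per 1,000.
Difference = 94.9178 − 150.6914 = -55.7736.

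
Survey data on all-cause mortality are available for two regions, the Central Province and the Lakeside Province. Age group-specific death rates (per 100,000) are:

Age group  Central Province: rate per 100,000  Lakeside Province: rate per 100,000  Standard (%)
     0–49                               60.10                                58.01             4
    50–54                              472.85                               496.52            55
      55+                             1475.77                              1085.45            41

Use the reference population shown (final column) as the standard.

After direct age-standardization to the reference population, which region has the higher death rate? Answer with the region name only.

Central Province

Standard weights: 0.04, 0.55, 0.41.
The Central Province: 0.0400×60.10 + 0.5500×472.85 + 0.4100×1475.77 = 867.5372 per 100,000.
The Lakeside Province: 0.0400×58.01 + 0.5500×496.52 + 0.4100×1085.45 = 720.4409 per 100,000.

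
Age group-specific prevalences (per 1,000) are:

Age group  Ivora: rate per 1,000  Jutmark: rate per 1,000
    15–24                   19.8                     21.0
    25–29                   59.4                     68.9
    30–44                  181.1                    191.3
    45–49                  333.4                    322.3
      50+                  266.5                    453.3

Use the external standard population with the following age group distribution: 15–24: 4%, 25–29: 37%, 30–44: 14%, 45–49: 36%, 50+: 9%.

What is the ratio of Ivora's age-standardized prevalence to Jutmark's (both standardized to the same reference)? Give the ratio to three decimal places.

Standard weights: 0.04, 0.37, 0.14, 0.36, 0.09.
Ivora: 0.0400×19.8 + 0.3700×59.4 + 0.1400×181.1 + 0.3600×333.4 + 0.0900×266.5 = 192.1330 per 1,000.
Jutmark: 0.0400×21.0 + 0.3700×68.9 + 0.1400×191.3 + 0.3600×322.3 + 0.0900×453.3 = 209.9400 per 1,000.
Ratio = 192.1330 ÷ 209.9400 = 0.91518.

0.915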